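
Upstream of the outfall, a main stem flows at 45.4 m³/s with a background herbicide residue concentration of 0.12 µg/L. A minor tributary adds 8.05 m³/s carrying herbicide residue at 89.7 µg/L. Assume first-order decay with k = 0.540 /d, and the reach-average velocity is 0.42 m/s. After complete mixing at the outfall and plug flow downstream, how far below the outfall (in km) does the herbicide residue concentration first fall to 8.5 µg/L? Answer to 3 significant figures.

After mixing, C = (45.40·0.1200 + 8.050·89.70) / 53.45 = 727.5/53.45 = 13.61 µg/L.
Set 13.61·exp(−k·t) = 8.5 → t = ln(13.61/8.5)/k = 75340 s = 20.93 h.
Distance = v·t = 0.42·75340 = 31640 m = 31.64 km.

31.6 km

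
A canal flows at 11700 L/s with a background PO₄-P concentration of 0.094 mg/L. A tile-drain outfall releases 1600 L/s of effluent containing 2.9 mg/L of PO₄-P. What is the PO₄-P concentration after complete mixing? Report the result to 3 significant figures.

0.432 mg/L

Flow-weighted average: C = (11700·0.09400 + 1600·2.900) / 13300 = 5740/13300 = 0.4316 mg/L.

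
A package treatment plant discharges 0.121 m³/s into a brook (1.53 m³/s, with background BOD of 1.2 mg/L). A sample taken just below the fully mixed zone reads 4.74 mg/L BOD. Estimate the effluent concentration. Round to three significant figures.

49.5 mg/L

Mass balance: 1.530·1.200 + 0.1210·Cₑ = 1.651·4.740
→ Cₑ = (1.651·4.740 − 1.530·1.200) / 0.1210 = 49.50 mg/L.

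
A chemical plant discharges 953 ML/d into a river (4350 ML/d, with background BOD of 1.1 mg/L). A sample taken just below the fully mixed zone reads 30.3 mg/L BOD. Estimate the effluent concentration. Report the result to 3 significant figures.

164 mg/L

Mass balance: 4350·1.100 + 953.0·Cₑ = 5303·30.30
→ Cₑ = (5303·30.30 − 4350·1.100) / 953.0 = 163.6 mg/L.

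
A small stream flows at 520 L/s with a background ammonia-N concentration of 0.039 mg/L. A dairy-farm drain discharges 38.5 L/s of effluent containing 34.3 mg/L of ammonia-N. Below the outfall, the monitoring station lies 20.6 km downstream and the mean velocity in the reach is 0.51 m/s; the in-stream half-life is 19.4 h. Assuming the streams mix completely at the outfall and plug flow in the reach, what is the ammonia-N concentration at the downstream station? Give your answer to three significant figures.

After mixing, C = (520.0·0.03900 + 38.50·34.30) / 558.5 = 1341/558.5 = 2.401 mg/L.
Travel time t = 20.6·1000 / 0.51 = 40390 s = 11.22 h.
Half-life 19.4 h → k = ln 2 / 19.4 = 0.03573 h⁻¹ = 0.8575 d⁻¹.
After decay, C = 2.401 × e^(−kt) = 2.401 × 0.6697 = 1.608 mg/L.

1.61 mg/L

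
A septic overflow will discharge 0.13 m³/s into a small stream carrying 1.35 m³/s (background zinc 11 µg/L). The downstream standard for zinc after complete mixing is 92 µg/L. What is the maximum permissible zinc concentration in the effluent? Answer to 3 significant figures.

933 µg/L

At the limit, (Qr·Cr + Qe·Cₑ)/(Qr + Qe) = 92:
Cₑ = (1.480·92 − 1.350·11.00) / 0.1300 = 933.2 µg/L.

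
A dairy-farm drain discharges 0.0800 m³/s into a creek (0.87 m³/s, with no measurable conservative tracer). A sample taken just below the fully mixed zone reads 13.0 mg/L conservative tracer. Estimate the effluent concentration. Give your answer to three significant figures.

154 mg/L

Mass balance: 0.8700·0 + 0.08000·Cₑ = 0.9500·13.00
→ Cₑ = (0.9500·13.00 − 0.8700·0) / 0.08000 = 154.4 mg/L.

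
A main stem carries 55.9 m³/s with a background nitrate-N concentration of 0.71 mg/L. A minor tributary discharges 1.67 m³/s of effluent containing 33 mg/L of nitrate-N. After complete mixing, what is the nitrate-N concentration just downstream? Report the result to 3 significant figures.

Conservation of mass: C = (55.90·0.7100 + 1.670·33.00) / 57.57 = 94.80/57.57 = 1.647 mg/L.

1.65 mg/L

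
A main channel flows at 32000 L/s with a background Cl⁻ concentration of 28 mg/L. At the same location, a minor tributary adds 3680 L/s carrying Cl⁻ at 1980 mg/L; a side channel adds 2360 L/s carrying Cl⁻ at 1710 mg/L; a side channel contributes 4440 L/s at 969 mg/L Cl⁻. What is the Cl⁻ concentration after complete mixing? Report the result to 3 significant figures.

389 mg/L

Flow-weighted average: C = (32000·28.00 + 3680·1980 + 2360·1710 + 4440·969.0) / 42480 = 16520000/42480 = 388.9 mg/L.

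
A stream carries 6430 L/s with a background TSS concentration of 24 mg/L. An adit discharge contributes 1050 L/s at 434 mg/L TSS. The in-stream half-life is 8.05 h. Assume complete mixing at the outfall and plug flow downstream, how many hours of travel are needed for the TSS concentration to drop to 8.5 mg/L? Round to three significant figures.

Mixed concentration C = ΣQC/ΣQ = (6430·24.00 + 1050·434.0) / 7480 = 610000/7480 = 81.55 mg/L.
Half-life 8.05 h → k = ln 2 / 8.05 = 0.08611 h⁻¹ = 2.067 d⁻¹.
81.55·exp(−k·t) = 8.5 → t = ln(81.55/8.5)/k = 94540 s = 26.26 h.

26.3 h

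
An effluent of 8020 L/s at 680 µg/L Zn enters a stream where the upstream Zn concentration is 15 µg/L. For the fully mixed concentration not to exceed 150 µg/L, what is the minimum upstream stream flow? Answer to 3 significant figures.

31500 L/s

Set C_mix = 150: (Q·15.00 + 8020·680.0) / (Q + 8020) = 150
→ Q = 8020·(680.0 − 150)/(150 − 15.00) = 31490 L/s.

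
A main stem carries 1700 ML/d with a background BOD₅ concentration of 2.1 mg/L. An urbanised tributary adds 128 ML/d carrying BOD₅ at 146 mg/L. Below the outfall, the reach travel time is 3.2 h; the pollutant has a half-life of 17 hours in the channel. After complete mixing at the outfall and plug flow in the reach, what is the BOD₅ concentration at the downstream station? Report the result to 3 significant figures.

After mixing, C = (1700·2.100 + 128.0·146.0) / 1828 = 22260/1828 = 12.18 mg/L.
Half-life 17 h → k = ln 2 / 17 = 0.04077 h⁻¹ = 0.9786 d⁻¹.
Applying C = C₀e^(−kt): 12.18 × 0.8777 = 10.69 mg/L.

10.7 mg/L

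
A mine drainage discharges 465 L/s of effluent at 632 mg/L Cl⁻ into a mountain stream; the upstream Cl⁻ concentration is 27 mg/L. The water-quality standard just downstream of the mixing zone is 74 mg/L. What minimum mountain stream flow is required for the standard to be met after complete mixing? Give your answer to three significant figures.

5520 L/s

Set C_mix = 74: (Q·27.00 + 465.0·632.0) / (Q + 465.0) = 74
→ Q = 465.0·(632.0 − 74)/(74 − 27.00) = 5521 L/s.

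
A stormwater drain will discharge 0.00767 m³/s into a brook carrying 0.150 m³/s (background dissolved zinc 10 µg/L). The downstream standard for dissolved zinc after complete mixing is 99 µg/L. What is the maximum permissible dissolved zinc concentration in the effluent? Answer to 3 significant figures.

1840 µg/L

At the limit, (Qr·Cr + Qe·Cₑ)/(Qr + Qe) = 99:
Cₑ = (0.1577·99 − 0.1500·10.00) / 0.007670 = 1840 µg/L.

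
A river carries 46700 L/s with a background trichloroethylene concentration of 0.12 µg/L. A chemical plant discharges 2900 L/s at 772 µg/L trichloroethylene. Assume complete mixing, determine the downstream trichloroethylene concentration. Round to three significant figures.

Mass balance: C = (46700·0.1200 + 2900·772.0) / 49600 = 2244000/49600 = 45.25 µg/L.

45.3 µg/L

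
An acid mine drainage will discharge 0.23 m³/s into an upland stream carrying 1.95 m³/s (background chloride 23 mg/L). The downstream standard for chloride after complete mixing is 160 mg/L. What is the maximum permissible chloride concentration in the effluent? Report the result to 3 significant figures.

1320 mg/L

At the limit, (Qr·Cr + Qe·Cₑ)/(Qr + Qe) = 160:
Cₑ = (2.180·160 − 1.950·23.00) / 0.2300 = 1322 mg/L.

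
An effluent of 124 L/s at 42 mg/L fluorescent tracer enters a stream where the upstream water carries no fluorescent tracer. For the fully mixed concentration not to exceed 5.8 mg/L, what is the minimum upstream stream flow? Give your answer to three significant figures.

Set C_mix = 5.8: (Q·0 + 124.0·42.00) / (Q + 124.0) = 5.8
→ Q = 124.0·(42.00 − 5.8)/(5.8 − 0) = 773.9 L/s.

774 L/s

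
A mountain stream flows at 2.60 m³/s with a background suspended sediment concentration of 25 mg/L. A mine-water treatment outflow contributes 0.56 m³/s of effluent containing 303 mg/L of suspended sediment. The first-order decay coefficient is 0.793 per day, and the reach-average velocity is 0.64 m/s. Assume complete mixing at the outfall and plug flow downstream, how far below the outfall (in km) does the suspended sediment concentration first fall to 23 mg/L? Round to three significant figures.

After mixing, C = (2.600·25.00 + 0.5600·303.0) / 3.160 = 234.7/3.160 = 74.27 mg/L.
Set 74.27·exp(−k·t) = 23 → t = ln(74.27/23)/k = 127700 s = 35.48 h.
Distance = v·t = 0.64·127700 = 81730 m = 81.73 km.

81.7 km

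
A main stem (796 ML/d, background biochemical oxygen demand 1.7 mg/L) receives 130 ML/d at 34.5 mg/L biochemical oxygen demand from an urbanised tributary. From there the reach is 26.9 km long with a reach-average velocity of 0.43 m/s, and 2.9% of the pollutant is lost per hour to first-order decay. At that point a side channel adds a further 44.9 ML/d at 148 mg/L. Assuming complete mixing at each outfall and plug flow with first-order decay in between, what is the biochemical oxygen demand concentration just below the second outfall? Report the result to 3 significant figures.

After mixing, C = (796.0·1.700 + 130.0·34.50) / 926.0 = 5838/926.0 = 6.305 mg/L; combined flow 926.0 ML/d.
Travel time t = 26.9·1000 / 0.43 = 62560 s = 17.38 h.
2.9%/h lost → k = −ln(1 − 0.029) = 0.02943 h⁻¹.
After decay, C = 6.305 × e^(−kt) = 6.305 × 0.5997 = 3.781 mg/L.
At the second outfall, C = (926.0·3.781 + 44.90·148.0) / (926.0 + 44.90) = 10.45 mg/L.

10.5 mg/L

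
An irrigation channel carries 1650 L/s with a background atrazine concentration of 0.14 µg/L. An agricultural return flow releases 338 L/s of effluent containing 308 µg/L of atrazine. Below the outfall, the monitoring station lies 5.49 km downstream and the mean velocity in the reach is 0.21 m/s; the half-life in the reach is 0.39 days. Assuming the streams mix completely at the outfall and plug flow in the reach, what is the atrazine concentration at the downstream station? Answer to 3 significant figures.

30.7 µg/L

Mass balance: C = (1650·0.1400 + 338.0·308.0) / 1988 = 104300/1988 = 52.48 µg/L.
Travel time t = 5.49·1000 / 0.21 = 26140 s = 7.262 h.
Half-life 0.39 d → k = ln 2 / 0.39 = 1.777 d⁻¹.
Applying C = C₀e^(−kt): 52.48 × 0.5840 = 30.65 µg/L.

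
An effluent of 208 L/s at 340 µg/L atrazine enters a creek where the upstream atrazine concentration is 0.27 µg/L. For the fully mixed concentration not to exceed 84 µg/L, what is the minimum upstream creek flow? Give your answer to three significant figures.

Set C_mix = 84: (Q·0.2700 + 208.0·340.0) / (Q + 208.0) = 84
→ Q = 208.0·(340.0 − 84)/(84 − 0.2700) = 635.9 L/s.

636 L/s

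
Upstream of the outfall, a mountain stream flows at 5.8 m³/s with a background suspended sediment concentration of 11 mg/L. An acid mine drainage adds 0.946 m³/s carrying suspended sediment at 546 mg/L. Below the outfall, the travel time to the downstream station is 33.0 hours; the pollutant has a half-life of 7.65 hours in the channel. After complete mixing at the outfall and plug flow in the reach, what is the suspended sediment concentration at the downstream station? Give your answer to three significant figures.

4.33 mg/L

Flow-weighted average: C = (5.800·11.00 + 0.9460·546.0) / 6.746 = 580.3/6.746 = 86.02 mg/L.
Half-life 7.65 h → k = ln 2 / 7.65 = 0.09061 h⁻¹ = 2.175 d⁻¹.
Applying C = C₀e^(−kt): 86.02 × 0.05029 = 4.326 mg/L.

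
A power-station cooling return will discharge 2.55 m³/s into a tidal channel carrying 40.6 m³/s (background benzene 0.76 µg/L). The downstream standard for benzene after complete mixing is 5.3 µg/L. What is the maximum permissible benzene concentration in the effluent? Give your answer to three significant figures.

77.6 µg/L

At the limit, (Qr·Cr + Qe·Cₑ)/(Qr + Qe) = 5.3:
Cₑ = (43.15·5.3 − 40.60·0.7600) / 2.550 = 77.58 µg/L.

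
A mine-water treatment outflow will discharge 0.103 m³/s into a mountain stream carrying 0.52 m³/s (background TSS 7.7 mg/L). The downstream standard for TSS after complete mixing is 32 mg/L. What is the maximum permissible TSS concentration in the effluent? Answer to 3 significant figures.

155 mg/L

At the limit, (Qr·Cr + Qe·Cₑ)/(Qr + Qe) = 32:
Cₑ = (0.6230·32 − 0.5200·7.700) / 0.1030 = 154.7 mg/L.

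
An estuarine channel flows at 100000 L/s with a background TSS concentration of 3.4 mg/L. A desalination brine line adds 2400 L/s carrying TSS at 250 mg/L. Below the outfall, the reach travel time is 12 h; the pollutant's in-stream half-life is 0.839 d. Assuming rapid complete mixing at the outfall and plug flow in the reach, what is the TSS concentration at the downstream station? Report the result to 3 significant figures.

6.07 mg/L

Conservation of mass: C = (100000·3.400 + 2400·250.0) / 102400 = 940000/102400 = 9.180 mg/L.
Half-life 0.839 d → k = ln 2 / 0.839 = 0.8262 d⁻¹.
First-order decay: C = 9.180·exp(−k·t) = 9.180·0.6616 = 6.073 mg/L.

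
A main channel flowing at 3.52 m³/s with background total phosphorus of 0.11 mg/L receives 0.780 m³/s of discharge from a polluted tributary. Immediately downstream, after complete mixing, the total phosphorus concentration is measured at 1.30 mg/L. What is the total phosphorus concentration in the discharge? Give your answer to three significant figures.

6.67 mg/L

Mass balance: 3.520·0.1100 + 0.7800·Cₑ = 4.300·1.300
→ Cₑ = (4.300·1.300 − 3.520·0.1100) / 0.7800 = 6.670 mg/L.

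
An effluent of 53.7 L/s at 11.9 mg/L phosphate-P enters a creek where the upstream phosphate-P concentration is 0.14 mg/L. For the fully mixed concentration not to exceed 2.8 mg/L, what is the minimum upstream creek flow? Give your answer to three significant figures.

184 L/s

Set C_mix = 2.8: (Q·0.1400 + 53.70·11.90) / (Q + 53.70) = 2.8
→ Q = 53.70·(11.90 − 2.8)/(2.8 − 0.1400) = 183.7 L/s.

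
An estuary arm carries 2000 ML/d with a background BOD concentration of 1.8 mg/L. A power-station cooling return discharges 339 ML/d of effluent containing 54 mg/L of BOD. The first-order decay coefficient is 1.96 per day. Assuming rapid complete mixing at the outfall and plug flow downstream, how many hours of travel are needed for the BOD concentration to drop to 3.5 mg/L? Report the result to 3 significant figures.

After mixing, C = (2000·1.800 + 339.0·54.00) / 2339 = 21910/2339 = 9.366 mg/L.
9.366·exp(−k·t) = 3.5 → t = ln(9.366/3.5)/k = 43390 s = 12.05 h.

12.1 h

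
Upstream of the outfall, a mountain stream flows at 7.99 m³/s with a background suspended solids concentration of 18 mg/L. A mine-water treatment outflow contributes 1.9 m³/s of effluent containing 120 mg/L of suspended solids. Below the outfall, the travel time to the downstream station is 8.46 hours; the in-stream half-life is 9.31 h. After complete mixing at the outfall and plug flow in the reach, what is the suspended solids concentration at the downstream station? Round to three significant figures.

Mixed concentration C = ΣQC/ΣQ = (7.990·18.00 + 1.900·120.0) / 9.890 = 371.8/9.890 = 37.60 mg/L.
Half-life 9.31 h → k = ln 2 / 9.31 = 0.07445 h⁻¹ = 1.787 d⁻¹.
Applying C = C₀e^(−kt): 37.60 × 0.5327 = 20.03 mg/L.

20.0 mg/L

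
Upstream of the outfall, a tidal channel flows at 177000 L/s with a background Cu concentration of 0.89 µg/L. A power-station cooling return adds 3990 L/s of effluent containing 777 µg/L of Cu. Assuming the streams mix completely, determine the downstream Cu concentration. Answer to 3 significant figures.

Conservation of mass: C = (177000·0.8900 + 3990·777.0) / 181000 = 3258000/181000 = 18.00 µg/L.

18.0 µg/L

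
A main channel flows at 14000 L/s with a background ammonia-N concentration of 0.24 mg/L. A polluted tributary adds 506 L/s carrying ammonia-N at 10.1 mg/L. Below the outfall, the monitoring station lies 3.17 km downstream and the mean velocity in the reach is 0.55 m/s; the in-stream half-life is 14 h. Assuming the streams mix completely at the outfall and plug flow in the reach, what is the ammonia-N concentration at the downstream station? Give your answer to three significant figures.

0.539 mg/L

Conservation of mass: C = (14000·0.2400 + 506.0·10.10) / 14510 = 8471/14510 = 0.5839 mg/L.
Travel time t = 3.17·1000 / 0.55 = 5764 s = 1.601 h.
Half-life 14 h → k = ln 2 / 14 = 0.04951 h⁻¹ = 1.188 d⁻¹.
Applying C = C₀e^(−kt): 0.5839 × 0.9238 = 0.5394 mg/L.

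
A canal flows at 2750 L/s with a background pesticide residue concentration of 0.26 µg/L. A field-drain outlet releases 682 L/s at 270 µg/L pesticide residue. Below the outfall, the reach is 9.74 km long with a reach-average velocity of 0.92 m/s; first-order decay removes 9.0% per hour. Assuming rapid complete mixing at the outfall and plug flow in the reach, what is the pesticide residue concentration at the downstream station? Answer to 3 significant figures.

40.8 µg/L

After mixing, C = (2750·0.2600 + 682.0·270.0) / 3432 = 184900/3432 = 53.86 µg/L.
Travel time t = 9.74·1000 / 0.92 = 10590 s = 2.941 h.
9.0%/h lost → k = −ln(1 − 0.09) = 0.09431 h⁻¹.
Applying C = C₀e^(−kt): 53.86 × 0.7578 = 40.82 µg/L.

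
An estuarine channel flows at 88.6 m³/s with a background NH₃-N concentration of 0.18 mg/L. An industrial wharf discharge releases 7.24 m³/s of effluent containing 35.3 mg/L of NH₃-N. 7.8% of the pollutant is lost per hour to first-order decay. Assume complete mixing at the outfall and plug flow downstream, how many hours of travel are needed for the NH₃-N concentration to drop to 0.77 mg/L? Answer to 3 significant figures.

16.0 h

Conservation of mass: C = (88.60·0.1800 + 7.240·35.30) / 95.84 = 271.5/95.84 = 2.833 mg/L.
7.8%/h lost → k = −ln(1 − 0.078) = 0.08121 h⁻¹.
2.833·exp(−k·t) = 0.77 → t = ln(2.833/0.77)/k = 57750 s = 16.04 h.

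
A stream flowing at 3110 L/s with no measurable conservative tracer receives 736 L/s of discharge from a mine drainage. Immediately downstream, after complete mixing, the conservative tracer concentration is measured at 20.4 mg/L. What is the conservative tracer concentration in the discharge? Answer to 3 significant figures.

Mass balance: 3110·0 + 736.0·Cₑ = 3846·20.40
→ Cₑ = (3846·20.40 − 3110·0) / 736.0 = 106.6 mg/L.

107 mg/L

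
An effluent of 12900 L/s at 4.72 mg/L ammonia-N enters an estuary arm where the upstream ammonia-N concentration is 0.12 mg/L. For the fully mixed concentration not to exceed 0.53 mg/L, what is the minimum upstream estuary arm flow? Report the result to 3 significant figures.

Set C_mix = 0.53: (Q·0.1200 + 12900·4.720) / (Q + 12900) = 0.53
→ Q = 12900·(4.720 − 0.53)/(0.53 − 0.1200) = 131800 L/s.

132000 L/s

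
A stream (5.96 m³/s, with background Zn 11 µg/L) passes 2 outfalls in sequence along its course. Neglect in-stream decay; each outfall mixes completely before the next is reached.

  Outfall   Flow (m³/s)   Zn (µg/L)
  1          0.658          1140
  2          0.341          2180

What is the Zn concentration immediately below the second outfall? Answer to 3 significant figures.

Below outfall 1: Q → 6.618 m³/s, C = (5.960·11.00 + 0.6580·1140)/6.618 = 123.3 µg/L.
Below outfall 2: Q → 6.959 m³/s, C = (6.618·123.3 + 0.3410·2180)/6.959 = 224.0 µg/L.

224 µg/L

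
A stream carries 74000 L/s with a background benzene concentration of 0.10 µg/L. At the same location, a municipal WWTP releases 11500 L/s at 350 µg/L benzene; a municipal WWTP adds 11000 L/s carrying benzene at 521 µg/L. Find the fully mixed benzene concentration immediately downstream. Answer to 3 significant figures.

101 µg/L

Flow-weighted average: C = (74000·0.1000 + 11500·350.0 + 11000·521.0) / 96500 = 9763000/96500 = 101.2 µg/L.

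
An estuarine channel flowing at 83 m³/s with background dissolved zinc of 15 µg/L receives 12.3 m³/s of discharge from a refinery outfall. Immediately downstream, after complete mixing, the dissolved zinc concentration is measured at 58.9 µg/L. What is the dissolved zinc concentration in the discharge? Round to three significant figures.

355 µg/L

Mass balance: 83.00·15.00 + 12.30·Cₑ = 95.30·58.90
→ Cₑ = (95.30·58.90 − 83.00·15.00) / 12.30 = 355.1 µg/L.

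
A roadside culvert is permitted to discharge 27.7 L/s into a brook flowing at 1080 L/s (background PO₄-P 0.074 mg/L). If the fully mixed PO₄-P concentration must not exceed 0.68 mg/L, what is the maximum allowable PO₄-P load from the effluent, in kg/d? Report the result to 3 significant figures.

Mass balance at the limit: 1080·0.07400 + 27.70·Cₑ = 1108·0.68 → Cₑ = 24.31 mg/L.
27.70 L/s = 0.02770 m³/s. Load = 0.02770 m³/s × 24.31 g/m³ × 86 400 s/d = 58.17 kg/d.

58.2 kg/d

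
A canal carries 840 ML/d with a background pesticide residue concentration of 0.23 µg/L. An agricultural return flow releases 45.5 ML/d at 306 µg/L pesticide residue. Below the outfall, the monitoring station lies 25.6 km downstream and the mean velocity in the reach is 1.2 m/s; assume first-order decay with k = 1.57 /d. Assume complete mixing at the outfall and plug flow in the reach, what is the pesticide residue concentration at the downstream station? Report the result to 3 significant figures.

Conservation of mass: C = (840.0·0.2300 + 45.50·306.0) / 885.5 = 14120/885.5 = 15.94 µg/L.
Travel time t = 25.6·1000 / 1.2 = 21330 s = 5.926 h.
Applying C = C₀e^(−kt): 15.94 × 0.6786 = 10.82 µg/L.

10.8 µg/L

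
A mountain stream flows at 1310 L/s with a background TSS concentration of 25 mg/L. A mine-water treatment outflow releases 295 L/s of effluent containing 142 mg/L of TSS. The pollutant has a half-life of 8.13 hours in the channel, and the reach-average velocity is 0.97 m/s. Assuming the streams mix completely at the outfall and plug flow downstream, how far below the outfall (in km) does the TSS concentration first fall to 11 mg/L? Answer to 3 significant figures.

Mass balance: C = (1310·25.00 + 295.0·142.0) / 1605 = 74640/1605 = 46.50 mg/L.
Half-life 8.13 h → k = ln 2 / 8.13 = 0.08526 h⁻¹ = 2.046 d⁻¹.
Set 46.50·exp(−k·t) = 11 → t = ln(46.50/11)/k = 60870 s = 16.91 h.
Distance = v·t = 0.97·60870 = 59050 m = 59.05 km.

59.0 km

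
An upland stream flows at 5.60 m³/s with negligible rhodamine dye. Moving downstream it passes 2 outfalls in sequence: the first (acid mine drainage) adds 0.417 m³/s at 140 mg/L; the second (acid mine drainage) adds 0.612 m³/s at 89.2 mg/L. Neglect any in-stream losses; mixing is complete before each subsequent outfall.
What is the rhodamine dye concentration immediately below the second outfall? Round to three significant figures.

17.0 mg/L

Outfall 1: combined Q = 6.017 m³/s; C = (5.600·0 + 0.4170·140.0)/6.017 = 9.703 mg/L.
Outfall 2: combined Q = 6.629 m³/s; C = (6.017·9.703 + 0.6120·89.20)/6.629 = 17.04 mg/L.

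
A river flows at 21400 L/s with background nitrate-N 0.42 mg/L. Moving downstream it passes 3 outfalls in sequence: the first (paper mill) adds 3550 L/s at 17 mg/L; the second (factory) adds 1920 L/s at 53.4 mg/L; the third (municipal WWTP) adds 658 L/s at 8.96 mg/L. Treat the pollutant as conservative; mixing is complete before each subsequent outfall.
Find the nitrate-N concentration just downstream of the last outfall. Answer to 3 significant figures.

Outfall 1: combined Q = 24950 L/s; C = (21400·0.4200 + 3550·17.00)/24950 = 2.779 mg/L.
Outfall 2: combined Q = 26870 L/s; C = (24950·2.779 + 1920·53.40)/26870 = 6.396 mg/L.
Outfall 3: combined Q = 27530 L/s; C = (26870·6.396 + 658.0·8.960)/27530 = 6.457 mg/L.

6.46 mg/L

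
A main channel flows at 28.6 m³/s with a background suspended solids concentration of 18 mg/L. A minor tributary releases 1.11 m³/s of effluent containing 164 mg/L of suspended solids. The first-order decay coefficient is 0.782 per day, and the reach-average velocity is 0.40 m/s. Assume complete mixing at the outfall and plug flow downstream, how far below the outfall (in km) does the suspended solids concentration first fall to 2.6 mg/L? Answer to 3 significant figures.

After mixing, C = (28.60·18.00 + 1.110·164.0) / 29.71 = 696.8/29.71 = 23.45 mg/L.
Set 23.45·exp(−k·t) = 2.6 → t = ln(23.45/2.6)/k = 243000 s = 67.51 h.
Distance = v·t = 0.40·243000 = 97210 m = 97.21 km.

97.2 km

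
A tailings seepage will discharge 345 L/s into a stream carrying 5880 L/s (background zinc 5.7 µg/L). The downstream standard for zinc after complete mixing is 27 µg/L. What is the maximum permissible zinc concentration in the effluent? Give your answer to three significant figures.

390 µg/L

At the limit, (Qr·Cr + Qe·Cₑ)/(Qr + Qe) = 27:
Cₑ = (6225·27 − 5880·5.700) / 345.0 = 390.0 µg/L.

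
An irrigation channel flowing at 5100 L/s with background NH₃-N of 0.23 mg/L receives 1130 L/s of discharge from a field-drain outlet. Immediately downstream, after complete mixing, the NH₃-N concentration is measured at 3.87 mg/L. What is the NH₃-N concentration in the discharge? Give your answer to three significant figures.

Mass balance: 5100·0.2300 + 1130·Cₑ = 6230·3.870
→ Cₑ = (6230·3.870 − 5100·0.2300) / 1130 = 20.30 mg/L.

20.3 mg/L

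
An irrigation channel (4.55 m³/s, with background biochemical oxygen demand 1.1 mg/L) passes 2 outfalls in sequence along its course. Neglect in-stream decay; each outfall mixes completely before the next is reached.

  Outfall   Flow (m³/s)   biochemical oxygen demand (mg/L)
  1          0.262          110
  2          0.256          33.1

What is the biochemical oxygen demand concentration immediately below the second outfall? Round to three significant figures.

8.35 mg/L

After outfall 1: Q = 4.550 + 0.2620 = 4.812 m³/s; C = (4.550·1.100 + 0.2620·110.0)/4.812 = 7.029 mg/L.
After outfall 2: Q = 4.812 + 0.2560 = 5.068 m³/s; C = (4.812·7.029 + 0.2560·33.10)/5.068 = 8.346 mg/L.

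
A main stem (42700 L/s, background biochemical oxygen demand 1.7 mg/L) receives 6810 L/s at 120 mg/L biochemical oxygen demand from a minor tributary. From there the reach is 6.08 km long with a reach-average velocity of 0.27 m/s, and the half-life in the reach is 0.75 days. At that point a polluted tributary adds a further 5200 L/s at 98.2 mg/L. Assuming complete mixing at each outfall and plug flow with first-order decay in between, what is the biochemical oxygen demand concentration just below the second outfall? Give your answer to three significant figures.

22.1 mg/L

After mixing, C = (42700·1.700 + 6810·120.0) / 49510 = 889800/49510 = 17.97 mg/L; combined flow 49510 L/s.
Travel time t = 6.08·1000 / 0.27 = 22520 s = 6.255 h.
Half-life 0.75 d → k = ln 2 / 0.75 = 0.9242 d⁻¹.
After decay, C = 17.97 × e^(−kt) = 17.97 × 0.7859 = 14.12 mg/L.
Second outfall: C = (49510·14.12 + 5200·98.20)/54710 = 22.12 mg/L.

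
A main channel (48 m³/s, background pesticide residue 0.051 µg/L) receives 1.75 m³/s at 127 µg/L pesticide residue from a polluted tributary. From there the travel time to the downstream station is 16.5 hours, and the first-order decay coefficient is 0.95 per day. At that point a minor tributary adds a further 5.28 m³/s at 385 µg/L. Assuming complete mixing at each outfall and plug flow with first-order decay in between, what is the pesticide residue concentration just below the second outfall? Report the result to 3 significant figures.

39.1 µg/L

Conservation of mass: C = (48.00·0.05100 + 1.750·127.0) / 49.75 = 224.7/49.75 = 4.517 µg/L; combined flow 49.75 m³/s.
Applying C = C₀e^(−kt): 4.517 × 0.5204 = 2.350 µg/L.
Second outfall: C = (49.75·2.350 + 5.280·385.0)/55.03 = 39.06 µg/L.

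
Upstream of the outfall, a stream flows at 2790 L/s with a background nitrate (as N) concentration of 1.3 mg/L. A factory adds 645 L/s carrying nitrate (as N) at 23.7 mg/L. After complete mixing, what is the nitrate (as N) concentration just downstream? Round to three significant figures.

After mixing, C = (2790·1.300 + 645.0·23.70) / 3435 = 18910/3435 = 5.506 mg/L.

5.51 mg/L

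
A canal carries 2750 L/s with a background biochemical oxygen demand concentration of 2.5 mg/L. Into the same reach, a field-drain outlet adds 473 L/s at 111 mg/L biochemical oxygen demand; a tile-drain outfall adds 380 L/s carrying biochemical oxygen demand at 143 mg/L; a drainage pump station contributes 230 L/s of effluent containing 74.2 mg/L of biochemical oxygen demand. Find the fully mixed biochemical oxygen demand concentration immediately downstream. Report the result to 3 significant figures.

Flow-weighted average: C = (2750·2.500 + 473.0·111.0 + 380.0·143.0 + 230.0·74.20) / 3833 = 130800/3833 = 34.12 mg/L.

34.1 mg/L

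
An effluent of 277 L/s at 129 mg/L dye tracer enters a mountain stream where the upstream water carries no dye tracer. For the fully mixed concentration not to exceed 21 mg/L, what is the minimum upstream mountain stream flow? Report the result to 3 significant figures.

1420 L/s

Set C_mix = 21: (Q·0 + 277.0·129.0) / (Q + 277.0) = 21
→ Q = 277.0·(129.0 − 21)/(21 − 0) = 1425 L/s.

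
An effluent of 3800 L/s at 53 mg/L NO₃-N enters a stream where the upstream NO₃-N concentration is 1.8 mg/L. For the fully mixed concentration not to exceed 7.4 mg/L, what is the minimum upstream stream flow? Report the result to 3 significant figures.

Set C_mix = 7.4: (Q·1.800 + 3800·53.00) / (Q + 3800) = 7.4
→ Q = 3800·(53.00 − 7.4)/(7.4 − 1.800) = 30940 L/s.

30900 L/s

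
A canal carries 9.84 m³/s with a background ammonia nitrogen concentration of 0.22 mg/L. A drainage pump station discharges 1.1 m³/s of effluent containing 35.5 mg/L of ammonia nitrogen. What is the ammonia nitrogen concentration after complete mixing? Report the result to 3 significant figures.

3.77 mg/L

Mixed concentration C = ΣQC/ΣQ = (9.840·0.2200 + 1.100·35.50) / 10.94 = 41.21/10.94 = 3.767 mg/L.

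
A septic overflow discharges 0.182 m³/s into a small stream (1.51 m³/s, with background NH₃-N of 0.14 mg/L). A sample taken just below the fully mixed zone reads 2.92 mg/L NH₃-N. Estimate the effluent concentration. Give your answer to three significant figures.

26.0 mg/L

Mass balance: 1.510·0.1400 + 0.1820·Cₑ = 1.692·2.920
→ Cₑ = (1.692·2.920 − 1.510·0.1400) / 0.1820 = 25.98 mg/L.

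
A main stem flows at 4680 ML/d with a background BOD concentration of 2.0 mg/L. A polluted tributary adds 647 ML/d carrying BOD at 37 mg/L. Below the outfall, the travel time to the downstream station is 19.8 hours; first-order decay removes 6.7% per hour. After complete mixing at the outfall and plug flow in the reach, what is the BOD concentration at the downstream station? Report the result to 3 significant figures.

1.58 mg/L

After mixing, C = (4680·2.000 + 647.0·37.00) / 5327 = 33300/5327 = 6.251 mg/L.
6.7%/h lost → k = −ln(1 − 0.067) = 0.06935 h⁻¹.
Applying C = C₀e^(−kt): 6.251 × 0.2533 = 1.583 mg/L.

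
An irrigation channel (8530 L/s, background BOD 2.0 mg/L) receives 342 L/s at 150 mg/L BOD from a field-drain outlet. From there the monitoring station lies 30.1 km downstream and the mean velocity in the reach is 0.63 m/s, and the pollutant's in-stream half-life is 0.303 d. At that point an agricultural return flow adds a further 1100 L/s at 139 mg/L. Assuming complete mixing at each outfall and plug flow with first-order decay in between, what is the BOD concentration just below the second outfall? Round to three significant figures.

17.3 mg/L

Conservation of mass: C = (8530·2.000 + 342.0·150.0) / 8872 = 68360/8872 = 7.705 mg/L; combined flow 8872 L/s.
Travel time t = 30.1·1000 / 0.63 = 47780 s = 13.27 h.
Half-life 0.303 d → k = ln 2 / 0.303 = 2.288 d⁻¹.
Decay over the reach: 7.705·exp(−kt) = 7.705·0.2822 = 2.175 mg/L.
At the second outfall, C = (8872·2.175 + 1100·139.0) / (8872 + 1100) = 17.27 mg/L.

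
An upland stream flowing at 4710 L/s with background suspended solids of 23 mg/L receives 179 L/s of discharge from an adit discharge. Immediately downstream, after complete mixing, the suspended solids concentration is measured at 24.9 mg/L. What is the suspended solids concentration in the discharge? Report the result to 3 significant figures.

Mass balance: 4710·23.00 + 179.0·Cₑ = 4889·24.90
→ Cₑ = (4889·24.90 − 4710·23.00) / 179.0 = 74.89 mg/L.

74.9 mg/L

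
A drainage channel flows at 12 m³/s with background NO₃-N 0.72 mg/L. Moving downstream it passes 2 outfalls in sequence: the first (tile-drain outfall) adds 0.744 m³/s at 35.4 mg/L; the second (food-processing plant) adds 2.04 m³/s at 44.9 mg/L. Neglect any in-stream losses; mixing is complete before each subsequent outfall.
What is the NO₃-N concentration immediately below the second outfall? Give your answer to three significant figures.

After outfall 1: Q = 12.00 + 0.7440 = 12.74 m³/s; C = (12.00·0.7200 + 0.7440·35.40)/12.74 = 2.745 mg/L.
After outfall 2: Q = 12.74 + 2.040 = 14.78 m³/s; C = (12.74·2.745 + 2.040·44.90)/14.78 = 8.562 mg/L.

8.56 mg/L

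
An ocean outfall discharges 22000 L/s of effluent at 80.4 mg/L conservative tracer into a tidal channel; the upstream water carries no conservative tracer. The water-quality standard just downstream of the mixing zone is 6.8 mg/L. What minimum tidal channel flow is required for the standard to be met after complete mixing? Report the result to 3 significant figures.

238000 L/s

Set C_mix = 6.8: (Q·0 + 22000·80.40) / (Q + 22000) = 6.8
→ Q = 22000·(80.40 − 6.8)/(6.8 − 0) = 238100 L/s.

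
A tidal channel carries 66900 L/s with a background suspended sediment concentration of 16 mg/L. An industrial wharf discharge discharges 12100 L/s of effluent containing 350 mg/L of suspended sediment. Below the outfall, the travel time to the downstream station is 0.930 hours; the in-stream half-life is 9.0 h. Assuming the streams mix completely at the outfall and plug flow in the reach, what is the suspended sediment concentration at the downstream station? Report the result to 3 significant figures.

After mixing, C = (66900·16.00 + 12100·350.0) / 79000 = 5305000/79000 = 67.16 mg/L.
Half-life 9.0 h → k = ln 2 / 9.0 = 0.07702 h⁻¹ = 1.848 d⁻¹.
Applying C = C₀e^(−kt): 67.16 × 0.9309 = 62.52 mg/L.

62.5 mg/L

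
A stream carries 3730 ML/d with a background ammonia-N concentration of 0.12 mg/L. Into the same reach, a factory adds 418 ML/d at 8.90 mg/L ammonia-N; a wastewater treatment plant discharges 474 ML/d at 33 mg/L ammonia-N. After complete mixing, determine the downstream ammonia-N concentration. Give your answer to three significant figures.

4.29 mg/L

Mixed concentration C = ΣQC/ΣQ = (3730·0.1200 + 418.0·8.900 + 474.0·33.00) / 4622 = 19810/4622 = 4.286 mg/L.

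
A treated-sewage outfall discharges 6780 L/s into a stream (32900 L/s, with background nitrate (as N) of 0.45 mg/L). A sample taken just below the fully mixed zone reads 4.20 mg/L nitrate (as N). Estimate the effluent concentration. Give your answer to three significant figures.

Mass balance: 32900·0.4500 + 6780·Cₑ = 39680·4.200
→ Cₑ = (39680·4.200 − 32900·0.4500) / 6780 = 22.40 mg/L.

22.4 mg/L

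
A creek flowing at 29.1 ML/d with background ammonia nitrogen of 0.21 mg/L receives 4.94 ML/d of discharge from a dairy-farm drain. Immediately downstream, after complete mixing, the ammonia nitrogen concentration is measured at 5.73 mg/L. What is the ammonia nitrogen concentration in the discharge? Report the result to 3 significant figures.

38.2 mg/L

Mass balance: 29.10·0.2100 + 4.940·Cₑ = 34.04·5.730
→ Cₑ = (34.04·5.730 − 29.10·0.2100) / 4.940 = 38.25 mg/L.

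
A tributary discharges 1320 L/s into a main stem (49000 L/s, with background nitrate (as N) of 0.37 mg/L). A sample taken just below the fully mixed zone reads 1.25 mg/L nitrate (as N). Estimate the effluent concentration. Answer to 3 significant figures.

Mass balance: 49000·0.3700 + 1320·Cₑ = 50320·1.250
→ Cₑ = (50320·1.250 − 49000·0.3700) / 1320 = 33.92 mg/L.

33.9 mg/L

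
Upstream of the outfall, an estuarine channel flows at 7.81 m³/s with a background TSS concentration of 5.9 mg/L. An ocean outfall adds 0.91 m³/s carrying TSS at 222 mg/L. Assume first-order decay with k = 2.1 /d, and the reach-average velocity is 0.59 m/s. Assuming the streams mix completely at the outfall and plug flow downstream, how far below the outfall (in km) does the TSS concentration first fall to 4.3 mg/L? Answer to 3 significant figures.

After mixing, C = (7.810·5.900 + 0.9100·222.0) / 8.720 = 248.1/8.720 = 28.45 mg/L.
Set 28.45·exp(−k·t) = 4.3 → t = ln(28.45/4.3)/k = 77740 s = 21.60 h.
Distance = v·t = 0.59·77740 = 45870 m = 45.87 km.

45.9 km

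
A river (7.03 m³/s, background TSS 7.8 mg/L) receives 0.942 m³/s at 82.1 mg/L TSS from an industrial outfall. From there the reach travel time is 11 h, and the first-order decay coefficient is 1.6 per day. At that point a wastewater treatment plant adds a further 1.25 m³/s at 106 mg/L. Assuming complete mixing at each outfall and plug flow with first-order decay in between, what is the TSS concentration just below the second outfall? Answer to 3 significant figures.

21.3 mg/L

Flow-weighted average: C = (7.030·7.800 + 0.9420·82.10) / 7.972 = 132.2/7.972 = 16.58 mg/L; combined flow 7.972 m³/s.
First-order decay: C = 16.58·exp(−k·t) = 16.58·0.4803 = 7.963 mg/L.
Second outfall: C = (7.972·7.963 + 1.250·106.0)/9.222 = 21.25 mg/L.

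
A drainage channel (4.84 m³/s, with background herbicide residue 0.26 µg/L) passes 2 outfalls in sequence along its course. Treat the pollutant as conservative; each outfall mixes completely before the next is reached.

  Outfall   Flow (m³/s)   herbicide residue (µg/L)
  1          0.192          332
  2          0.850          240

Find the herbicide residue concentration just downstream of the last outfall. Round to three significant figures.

Outfall 1: combined Q = 5.032 m³/s; C = (4.840·0.2600 + 0.1920·332.0)/5.032 = 12.92 µg/L.
Outfall 2: combined Q = 5.882 m³/s; C = (5.032·12.92 + 0.8500·240.0)/5.882 = 45.73 µg/L.

45.7 µg/L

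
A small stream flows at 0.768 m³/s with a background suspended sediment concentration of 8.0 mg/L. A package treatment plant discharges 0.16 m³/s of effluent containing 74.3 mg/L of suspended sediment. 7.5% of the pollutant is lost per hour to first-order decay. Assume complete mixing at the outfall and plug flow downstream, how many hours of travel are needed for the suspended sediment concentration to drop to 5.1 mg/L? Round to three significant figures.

17.2 h

Mixed concentration C = ΣQC/ΣQ = (0.7680·8.000 + 0.1600·74.30) / 0.9280 = 18.03/0.9280 = 19.43 mg/L.
7.5%/h lost → k = −ln(1 − 0.075) = 0.07796 h⁻¹.
19.43·exp(−k·t) = 5.1 → t = ln(19.43/5.1)/k = 61770 s = 17.16 h.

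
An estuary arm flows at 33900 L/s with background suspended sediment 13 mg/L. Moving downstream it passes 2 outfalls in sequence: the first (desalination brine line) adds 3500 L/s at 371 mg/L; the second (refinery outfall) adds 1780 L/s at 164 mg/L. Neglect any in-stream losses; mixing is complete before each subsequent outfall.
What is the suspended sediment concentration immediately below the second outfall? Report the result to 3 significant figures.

51.8 mg/L

After outfall 1: Q = 33900 + 3500 = 37400 L/s; C = (33900·13.00 + 3500·371.0)/37400 = 46.50 mg/L.
After outfall 2: Q = 37400 + 1780 = 39180 L/s; C = (37400·46.50 + 1780·164.0)/39180 = 51.84 mg/L.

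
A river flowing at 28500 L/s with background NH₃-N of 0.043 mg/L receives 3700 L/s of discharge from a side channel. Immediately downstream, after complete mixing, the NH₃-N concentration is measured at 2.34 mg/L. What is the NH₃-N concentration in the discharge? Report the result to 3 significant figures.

20.0 mg/L

Mass balance: 28500·0.04300 + 3700·Cₑ = 32200·2.340
→ Cₑ = (32200·2.340 − 28500·0.04300) / 3700 = 20.03 mg/L.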